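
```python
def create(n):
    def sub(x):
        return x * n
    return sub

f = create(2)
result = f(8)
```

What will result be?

Step 1: create(2) creates a closure capturing n = 2.
Step 2: f(8) computes 8 * 2 = 16.
Step 3: result = 16

The answer is 16.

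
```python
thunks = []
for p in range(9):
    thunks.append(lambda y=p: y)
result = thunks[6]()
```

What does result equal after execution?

Step 1: Default argument y=p captures p's value at each iteration.
Step 2: thunks[6] captured y = 6 when p was 6.
Step 3: result = 6

The answer is 6.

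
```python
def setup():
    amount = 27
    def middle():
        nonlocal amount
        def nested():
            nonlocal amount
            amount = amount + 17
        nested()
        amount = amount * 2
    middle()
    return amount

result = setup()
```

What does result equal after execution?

Step 1: amount = 27.
Step 2: nested() adds 17: amount = 27 + 17 = 44.
Step 3: middle() doubles: amount = 44 * 2 = 88.
Step 4: result = 88

The answer is 88.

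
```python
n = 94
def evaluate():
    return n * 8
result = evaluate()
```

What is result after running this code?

Step 1: n = 94 is defined globally.
Step 2: evaluate() looks up n from global scope = 94, then computes 94 * 8 = 752.
Step 3: result = 752

The answer is 752.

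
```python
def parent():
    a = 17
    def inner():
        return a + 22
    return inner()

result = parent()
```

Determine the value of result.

Step 1: parent() defines a = 17.
Step 2: inner() reads a = 17 from enclosing scope, returns 17 + 22 = 39.
Step 3: result = 39

The answer is 39.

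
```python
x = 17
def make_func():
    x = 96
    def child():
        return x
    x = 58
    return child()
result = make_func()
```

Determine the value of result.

Step 1: make_func() sets x = 96, then later x = 58.
Step 2: child() is called after x is reassigned to 58. Closures capture variables by reference, not by value.
Step 3: result = 58

The answer is 58.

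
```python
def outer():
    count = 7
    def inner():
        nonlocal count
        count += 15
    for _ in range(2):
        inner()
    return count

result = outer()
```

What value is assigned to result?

Step 1: count = 7.
Step 2: inner() is called 2 times in a loop, each adding 15 via nonlocal.
Step 3: count = 7 + 15 * 2 = 37

The answer is 37.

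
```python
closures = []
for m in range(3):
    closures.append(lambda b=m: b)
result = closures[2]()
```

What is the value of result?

Step 1: Default argument b=m captures m's value at each iteration.
Step 2: closures[2] captured b = 2 when m was 2.
Step 3: result = 2

The answer is 2.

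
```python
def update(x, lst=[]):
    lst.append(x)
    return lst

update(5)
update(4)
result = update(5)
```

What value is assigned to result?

Step 1: Mutable default argument gotcha! The list [] is created once.
Step 2: Each call appends to the SAME list: [5], [5, 4], [5, 4, 5].
Step 3: result = [5, 4, 5]

The answer is [5, 4, 5].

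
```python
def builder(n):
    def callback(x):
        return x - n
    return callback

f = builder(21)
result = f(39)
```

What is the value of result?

Step 1: builder(21) creates a closure capturing n = 21.
Step 2: f(39) computes 39 - 21 = 18.
Step 3: result = 18

The answer is 18.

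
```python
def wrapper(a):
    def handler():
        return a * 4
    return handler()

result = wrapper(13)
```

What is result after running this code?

Step 1: wrapper(13) binds parameter a = 13.
Step 2: handler() accesses a = 13 from enclosing scope.
Step 3: result = 13 * 4 = 52

The answer is 52.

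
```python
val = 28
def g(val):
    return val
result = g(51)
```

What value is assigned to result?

Step 1: Global val = 28.
Step 2: g(51) takes parameter val = 51, which shadows the global.
Step 3: result = 51

The answer is 51.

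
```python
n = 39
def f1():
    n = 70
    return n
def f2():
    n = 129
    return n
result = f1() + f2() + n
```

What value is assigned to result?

Step 1: Each function shadows global n with its own local.
Step 2: f1() returns 70, f2() returns 129.
Step 3: Global n = 39 is unchanged. result = 70 + 129 + 39 = 238

The answer is 238.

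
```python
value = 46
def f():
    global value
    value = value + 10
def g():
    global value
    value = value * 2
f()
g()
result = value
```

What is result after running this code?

Step 1: value = 46.
Step 2: f() adds 10: value = 46 + 10 = 56.
Step 3: g() doubles: value = 56 * 2 = 112.
Step 4: result = 112

The answer is 112.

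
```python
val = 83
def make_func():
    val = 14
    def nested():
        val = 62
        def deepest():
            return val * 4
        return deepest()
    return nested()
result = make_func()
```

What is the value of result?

Step 1: deepest() looks up val through LEGB: not local, finds val = 62 in enclosing nested().
Step 2: Returns 62 * 4 = 248.
Step 3: result = 248

The answer is 248.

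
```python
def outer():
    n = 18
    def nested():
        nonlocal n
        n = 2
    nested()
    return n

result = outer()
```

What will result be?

Step 1: outer() sets n = 18.
Step 2: nested() uses nonlocal to reassign n = 2.
Step 3: result = 2

The answer is 2.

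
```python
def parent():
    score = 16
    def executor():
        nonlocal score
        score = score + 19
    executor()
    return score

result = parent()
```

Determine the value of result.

Step 1: parent() sets score = 16.
Step 2: executor() uses nonlocal to modify score in parent's scope: score = 16 + 19 = 35.
Step 3: parent() returns the modified score = 35

The answer is 35.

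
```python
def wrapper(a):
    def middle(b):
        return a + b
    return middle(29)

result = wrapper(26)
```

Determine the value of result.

Step 1: wrapper(26) passes a = 26.
Step 2: middle(29) has b = 29, reads a = 26 from enclosing.
Step 3: result = 26 + 29 = 55

The answer is 55.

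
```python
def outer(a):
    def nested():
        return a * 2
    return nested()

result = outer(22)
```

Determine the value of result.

Step 1: outer(22) binds parameter a = 22.
Step 2: nested() accesses a = 22 from enclosing scope.
Step 3: result = 22 * 2 = 44

The answer is 44.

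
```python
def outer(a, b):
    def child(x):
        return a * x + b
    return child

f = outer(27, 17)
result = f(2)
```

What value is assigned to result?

Step 1: outer(27, 17) captures a = 27, b = 17.
Step 2: f(2) computes 27 * 2 + 17 = 71.
Step 3: result = 71

The answer is 71.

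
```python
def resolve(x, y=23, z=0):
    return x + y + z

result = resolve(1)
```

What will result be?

Step 1: resolve(1) uses defaults y = 23, z = 0.
Step 2: Returns 1 + 23 + 0 = 24.
Step 3: result = 24

The answer is 24.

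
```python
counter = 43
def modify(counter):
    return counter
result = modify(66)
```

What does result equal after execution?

Step 1: Global counter = 43.
Step 2: modify(66) takes parameter counter = 66, which shadows the global.
Step 3: result = 66

The answer is 66.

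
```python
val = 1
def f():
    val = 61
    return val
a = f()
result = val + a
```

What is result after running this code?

Step 1: Global val = 1. f() returns local val = 61.
Step 2: a = 61. Global val still = 1.
Step 3: result = 1 + 61 = 62

The answer is 62.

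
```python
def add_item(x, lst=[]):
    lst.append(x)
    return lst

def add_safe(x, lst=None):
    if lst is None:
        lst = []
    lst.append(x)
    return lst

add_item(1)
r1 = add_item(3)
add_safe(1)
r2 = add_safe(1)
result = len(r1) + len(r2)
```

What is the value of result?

Step 1: add_item shares mutable default: after 2 calls, lst = [1, 3], len = 2.
Step 2: add_safe creates fresh list each time: r2 = [1], len = 1.
Step 3: result = 2 + 1 = 3

The answer is 3.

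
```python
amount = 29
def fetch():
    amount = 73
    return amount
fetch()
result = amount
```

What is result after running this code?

Step 1: Global amount = 29.
Step 2: fetch() creates local amount = 73 (shadow, not modification).
Step 3: After fetch() returns, global amount is unchanged. result = 29

The answer is 29.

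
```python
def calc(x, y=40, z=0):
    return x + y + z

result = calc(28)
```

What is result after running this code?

Step 1: calc(28) uses defaults y = 40, z = 0.
Step 2: Returns 28 + 40 + 0 = 68.
Step 3: result = 68

The answer is 68.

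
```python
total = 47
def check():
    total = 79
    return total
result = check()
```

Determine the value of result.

Step 1: Global total = 47.
Step 2: check() creates local total = 79, shadowing the global.
Step 3: Returns local total = 79. result = 79

The answer is 79.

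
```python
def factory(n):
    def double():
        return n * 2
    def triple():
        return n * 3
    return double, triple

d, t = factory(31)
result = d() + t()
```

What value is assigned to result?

Step 1: Both closures capture the same n = 31.
Step 2: d() = 31 * 2 = 62, t() = 31 * 3 = 93.
Step 3: result = 62 + 93 = 155

The answer is 155.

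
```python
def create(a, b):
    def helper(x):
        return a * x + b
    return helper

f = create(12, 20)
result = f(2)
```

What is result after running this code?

Step 1: create(12, 20) captures a = 12, b = 20.
Step 2: f(2) computes 12 * 2 + 20 = 44.
Step 3: result = 44

The answer is 44.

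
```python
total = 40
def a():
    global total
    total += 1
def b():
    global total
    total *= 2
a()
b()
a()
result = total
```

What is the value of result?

Step 1: total = 40.
Step 2: a(): total = 40 + 1 = 41.
Step 3: b(): total = 41 * 2 = 82.
Step 4: a(): total = 82 + 1 = 83

The answer is 83.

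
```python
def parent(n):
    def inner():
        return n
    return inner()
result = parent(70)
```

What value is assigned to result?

Step 1: parent(70) binds parameter n = 70.
Step 2: inner() looks up n in enclosing scope and finds the parameter n = 70.
Step 3: result = 70

The answer is 70.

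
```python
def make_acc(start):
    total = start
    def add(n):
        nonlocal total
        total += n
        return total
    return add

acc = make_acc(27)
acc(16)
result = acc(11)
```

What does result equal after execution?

Step 1: make_acc(27) creates closure with total = 27.
Step 2: First acc(16): total = 27 + 16 = 43.
Step 3: Second acc(11): total = 43 + 11 = 54. result = 54

The answer is 54.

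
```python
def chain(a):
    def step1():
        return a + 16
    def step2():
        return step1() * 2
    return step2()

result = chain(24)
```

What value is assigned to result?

Step 1: chain(24) captures a = 24.
Step 2: step2() calls step1() which returns 24 + 16 = 40.
Step 3: step2() returns 40 * 2 = 80

The answer is 80.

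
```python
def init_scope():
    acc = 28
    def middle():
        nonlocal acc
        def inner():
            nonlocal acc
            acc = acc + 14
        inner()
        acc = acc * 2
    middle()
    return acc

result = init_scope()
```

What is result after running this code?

Step 1: acc = 28.
Step 2: inner() adds 14: acc = 28 + 14 = 42.
Step 3: middle() doubles: acc = 42 * 2 = 84.
Step 4: result = 84

The answer is 84.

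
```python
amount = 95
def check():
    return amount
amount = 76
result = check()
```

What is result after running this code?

Step 1: amount is first set to 95, then reassigned to 76.
Step 2: check() is called after the reassignment, so it looks up the current global amount = 76.
Step 3: result = 76

The answer is 76.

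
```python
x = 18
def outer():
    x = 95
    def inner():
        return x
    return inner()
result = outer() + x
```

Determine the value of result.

Step 1: Global x = 18. outer() shadows with x = 95.
Step 2: inner() returns enclosing x = 95. outer() = 95.
Step 3: result = 95 + global x (18) = 113

The answer is 113.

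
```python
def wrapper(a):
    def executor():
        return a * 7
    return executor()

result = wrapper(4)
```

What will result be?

Step 1: wrapper(4) binds parameter a = 4.
Step 2: executor() accesses a = 4 from enclosing scope.
Step 3: result = 4 * 7 = 28

The answer is 28.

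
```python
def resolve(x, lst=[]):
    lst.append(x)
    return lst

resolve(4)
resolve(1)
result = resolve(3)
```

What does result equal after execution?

Step 1: Mutable default argument gotcha! The list [] is created once.
Step 2: Each call appends to the SAME list: [4], [4, 1], [4, 1, 3].
Step 3: result = [4, 1, 3]

The answer is [4, 1, 3].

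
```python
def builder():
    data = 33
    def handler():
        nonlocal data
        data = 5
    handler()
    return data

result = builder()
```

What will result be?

Step 1: builder() sets data = 33.
Step 2: handler() uses nonlocal to reassign data = 5.
Step 3: result = 5

The answer is 5.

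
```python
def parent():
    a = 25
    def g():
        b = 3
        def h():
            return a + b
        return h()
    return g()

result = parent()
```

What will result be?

Step 1: parent() defines a = 25. g() defines b = 3.
Step 2: h() accesses both from enclosing scopes: a = 25, b = 3.
Step 3: result = 25 + 3 = 28

The answer is 28.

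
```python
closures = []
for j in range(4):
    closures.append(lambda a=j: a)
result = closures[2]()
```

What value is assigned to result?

Step 1: Default argument a=j captures j's value at each iteration.
Step 2: closures[2] captured a = 2 when j was 2.
Step 3: result = 2

The answer is 2.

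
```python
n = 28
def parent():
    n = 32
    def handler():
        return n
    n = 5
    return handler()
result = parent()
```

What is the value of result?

Step 1: parent() sets n = 32, then later n = 5.
Step 2: handler() is called after n is reassigned to 5. Closures capture variables by reference, not by value.
Step 3: result = 5

The answer is 5.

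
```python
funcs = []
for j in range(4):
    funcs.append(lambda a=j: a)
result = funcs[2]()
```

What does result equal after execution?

Step 1: Default argument a=j captures j's value at each iteration.
Step 2: funcs[2] captured a = 2 when j was 2.
Step 3: result = 2

The answer is 2.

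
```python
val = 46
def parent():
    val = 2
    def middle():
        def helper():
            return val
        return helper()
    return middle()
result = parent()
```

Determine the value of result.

Step 1: parent() defines val = 2. middle() and helper() have no local val.
Step 2: helper() checks local (none), enclosing middle() (none), enclosing parent() and finds val = 2.
Step 3: result = 2

The answer is 2.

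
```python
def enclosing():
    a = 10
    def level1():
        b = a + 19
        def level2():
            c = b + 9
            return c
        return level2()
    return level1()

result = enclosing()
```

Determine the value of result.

Step 1: a = 10. b = a + 19 = 29.
Step 2: c = b + 9 = 29 + 9 = 38.
Step 3: result = 38

The answer is 38.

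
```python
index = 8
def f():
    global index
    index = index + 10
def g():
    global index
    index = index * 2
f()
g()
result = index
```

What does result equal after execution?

Step 1: index = 8.
Step 2: f() adds 10: index = 8 + 10 = 18.
Step 3: g() doubles: index = 18 * 2 = 36.
Step 4: result = 36

The answer is 36.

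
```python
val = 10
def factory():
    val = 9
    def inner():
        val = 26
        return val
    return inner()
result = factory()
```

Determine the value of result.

Step 1: Three scopes define val: global (10), factory (9), inner (26).
Step 2: inner() has its own local val = 26, which shadows both enclosing and global.
Step 3: result = 26 (local wins in LEGB)

The answer is 26.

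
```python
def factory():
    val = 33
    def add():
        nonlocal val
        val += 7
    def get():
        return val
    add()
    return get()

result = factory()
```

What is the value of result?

Step 1: val = 33. add() modifies it via nonlocal, get() reads it.
Step 2: add() makes val = 33 + 7 = 40.
Step 3: get() returns 40. result = 40

The answer is 40.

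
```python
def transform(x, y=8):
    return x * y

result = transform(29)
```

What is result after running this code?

Step 1: transform(29) uses default y = 8.
Step 2: Returns 29 * 8 = 232.
Step 3: result = 232

The answer is 232.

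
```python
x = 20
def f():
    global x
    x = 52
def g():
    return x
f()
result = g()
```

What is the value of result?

Step 1: x = 20.
Step 2: f() sets global x = 52.
Step 3: g() reads global x = 52. result = 52

The answer is 52.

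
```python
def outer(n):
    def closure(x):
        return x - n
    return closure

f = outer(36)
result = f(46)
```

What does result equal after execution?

Step 1: outer(36) creates a closure capturing n = 36.
Step 2: f(46) computes 46 - 36 = 10.
Step 3: result = 10

The answer is 10.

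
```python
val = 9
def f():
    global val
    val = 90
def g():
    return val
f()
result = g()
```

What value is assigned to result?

Step 1: val = 9.
Step 2: f() sets global val = 90.
Step 3: g() reads global val = 90. result = 90

The answer is 90.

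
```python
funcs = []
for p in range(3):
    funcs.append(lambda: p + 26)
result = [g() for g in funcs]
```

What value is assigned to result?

Step 1: All lambdas capture p by reference. After the loop, p = 2.
Step 2: Each call returns 2 + 26 = 28.
Step 3: result = [28, 28, 28]

The answer is [28, 28, 28].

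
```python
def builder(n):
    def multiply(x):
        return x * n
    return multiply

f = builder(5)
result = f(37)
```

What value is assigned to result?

Step 1: builder(5) returns multiply closure with n = 5.
Step 2: f(37) computes 37 * 5 = 185.
Step 3: result = 185

The answer is 185.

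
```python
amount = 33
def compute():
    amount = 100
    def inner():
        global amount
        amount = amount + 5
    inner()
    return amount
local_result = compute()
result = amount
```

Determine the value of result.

Step 1: Global amount = 33. compute() creates local amount = 100.
Step 2: inner() declares global amount and adds 5: global amount = 33 + 5 = 38.
Step 3: compute() returns its local amount = 100 (unaffected by inner).
Step 4: result = global amount = 38

The answer is 38.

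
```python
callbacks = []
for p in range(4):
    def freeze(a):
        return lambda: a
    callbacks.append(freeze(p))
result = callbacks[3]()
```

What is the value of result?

Step 1: freeze(p) creates a new scope capturing a = p at call time.
Step 2: callbacks[3] = freeze(3), so its lambda captures a = 3.
Step 3: result = 3 (closure factory fixes late binding)

The answer is 3.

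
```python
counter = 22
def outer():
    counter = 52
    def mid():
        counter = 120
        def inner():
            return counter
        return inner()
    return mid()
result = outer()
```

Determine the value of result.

Step 1: Three levels of shadowing: global 22, outer 52, mid 120.
Step 2: inner() finds counter = 120 in enclosing mid() scope.
Step 3: result = 120

The answer is 120.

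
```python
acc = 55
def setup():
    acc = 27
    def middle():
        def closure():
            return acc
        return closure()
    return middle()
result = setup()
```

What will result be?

Step 1: setup() defines acc = 27. middle() and closure() have no local acc.
Step 2: closure() checks local (none), enclosing middle() (none), enclosing setup() and finds acc = 27.
Step 3: result = 27

The answer is 27.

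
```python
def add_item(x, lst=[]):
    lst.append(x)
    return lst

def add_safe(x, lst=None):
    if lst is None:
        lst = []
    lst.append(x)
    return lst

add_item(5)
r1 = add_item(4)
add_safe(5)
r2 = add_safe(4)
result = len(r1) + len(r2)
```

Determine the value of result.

Step 1: add_item shares mutable default: after 2 calls, lst = [5, 4], len = 2.
Step 2: add_safe creates fresh list each time: r2 = [4], len = 1.
Step 3: result = 2 + 1 = 3

The answer is 3.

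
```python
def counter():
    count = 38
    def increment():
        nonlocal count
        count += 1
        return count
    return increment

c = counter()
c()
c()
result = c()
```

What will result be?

Step 1: counter() creates closure with count = 38.
Step 2: Each c() call increments count via nonlocal. After 3 calls: 38 + 3 = 41.
Step 3: result = 41

The answer is 41.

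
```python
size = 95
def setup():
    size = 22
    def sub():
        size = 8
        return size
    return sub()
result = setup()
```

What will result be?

Step 1: Three scopes define size: global (95), setup (22), sub (8).
Step 2: sub() has its own local size = 8, which shadows both enclosing and global.
Step 3: result = 8 (local wins in LEGB)

The answer is 8.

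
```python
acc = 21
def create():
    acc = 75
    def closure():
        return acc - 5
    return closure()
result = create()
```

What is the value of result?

Step 1: create() shadows global acc with acc = 75.
Step 2: closure() finds acc = 75 in enclosing scope, computes 75 - 5 = 70.
Step 3: result = 70

The answer is 70.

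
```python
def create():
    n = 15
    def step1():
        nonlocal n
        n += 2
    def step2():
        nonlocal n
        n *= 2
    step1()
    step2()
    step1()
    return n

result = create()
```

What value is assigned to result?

Step 1: n = 15.
Step 2: step1(): n = 15 + 2 = 17.
Step 3: step2(): n = 17 * 2 = 34.
Step 4: step1(): n = 34 + 2 = 36. result = 36

The answer is 36.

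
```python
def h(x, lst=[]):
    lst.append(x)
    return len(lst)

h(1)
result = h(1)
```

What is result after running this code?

Step 1: Mutable default list persists between calls.
Step 2: First call: lst = [1], len = 1. Second call: lst = [1, 1], len = 2.
Step 3: result = 2

The answer is 2.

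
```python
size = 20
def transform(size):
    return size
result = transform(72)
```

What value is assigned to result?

Step 1: Global size = 20.
Step 2: transform(72) takes parameter size = 72, which shadows the global.
Step 3: result = 72

The answer is 72.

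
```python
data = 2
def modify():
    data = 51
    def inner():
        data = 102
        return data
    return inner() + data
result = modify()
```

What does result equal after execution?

Step 1: modify() has local data = 51. inner() has local data = 102.
Step 2: inner() returns its local data = 102.
Step 3: modify() returns 102 + its own data (51) = 153

The answer is 153.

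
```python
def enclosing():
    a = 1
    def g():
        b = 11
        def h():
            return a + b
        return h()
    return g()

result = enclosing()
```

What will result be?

Step 1: enclosing() defines a = 1. g() defines b = 11.
Step 2: h() accesses both from enclosing scopes: a = 1, b = 11.
Step 3: result = 1 + 11 = 12

The answer is 12.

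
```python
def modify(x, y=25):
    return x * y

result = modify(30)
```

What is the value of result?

Step 1: modify(30) uses default y = 25.
Step 2: Returns 30 * 25 = 750.
Step 3: result = 750

The answer is 750.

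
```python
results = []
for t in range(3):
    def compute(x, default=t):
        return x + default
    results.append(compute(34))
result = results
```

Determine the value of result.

Step 1: Default argument default=t is evaluated at function definition time.
Step 2: Each iteration creates compute with default = current t value.
Step 3: compute(34) returns 34 + default. results = [34, 35, 36]

The answer is [34, 35, 36].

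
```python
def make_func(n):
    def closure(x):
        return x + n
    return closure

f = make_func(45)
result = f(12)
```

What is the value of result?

Step 1: make_func(45) creates a closure that captures n = 45.
Step 2: f(12) calls the closure with x = 12, returning 12 + 45 = 57.
Step 3: result = 57

The answer is 57.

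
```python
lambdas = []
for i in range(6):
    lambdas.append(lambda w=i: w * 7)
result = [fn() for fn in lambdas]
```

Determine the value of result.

Step 1: Default arg w=i captures i at each iteration.
Step 2: lambdas[k] has w defaulting to k, returns k * 7.
Step 3: result = [0, 7, 14, 21, 28, 35]

The answer is [0, 7, 14, 21, 28, 35].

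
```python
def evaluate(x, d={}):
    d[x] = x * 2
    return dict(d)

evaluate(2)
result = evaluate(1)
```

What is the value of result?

Step 1: Mutable default dict is shared across calls.
Step 2: First call adds 2: 4. Second call adds 1: 2.
Step 3: result = {2: 4, 1: 2}

The answer is {2: 4, 1: 2}.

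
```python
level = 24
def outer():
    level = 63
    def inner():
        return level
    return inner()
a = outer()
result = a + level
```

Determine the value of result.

Step 1: outer() has local level = 63. inner() reads from enclosing.
Step 2: outer() returns 63. Global level = 24 unchanged.
Step 3: result = 63 + 24 = 87

The answer is 87.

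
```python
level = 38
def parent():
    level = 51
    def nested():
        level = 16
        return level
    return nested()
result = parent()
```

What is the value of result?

Step 1: Three scopes define level: global (38), parent (51), nested (16).
Step 2: nested() has its own local level = 16, which shadows both enclosing and global.
Step 3: result = 16 (local wins in LEGB)

The answer is 16.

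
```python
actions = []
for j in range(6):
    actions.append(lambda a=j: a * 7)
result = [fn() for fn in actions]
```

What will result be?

Step 1: Default arg a=j captures j at each iteration.
Step 2: actions[k] has a defaulting to k, returns k * 7.
Step 3: result = [0, 7, 14, 21, 28, 35]

The answer is [0, 7, 14, 21, 28, 35].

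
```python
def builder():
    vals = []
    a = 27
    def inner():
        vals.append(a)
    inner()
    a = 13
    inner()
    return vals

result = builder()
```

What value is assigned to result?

Step 1: a = 27. inner() appends current a to vals.
Step 2: First inner(): appends 27. Then a = 13.
Step 3: Second inner(): appends 13 (closure sees updated a). result = [27, 13]

The answer is [27, 13].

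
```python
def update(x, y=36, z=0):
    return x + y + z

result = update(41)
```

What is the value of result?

Step 1: update(41) uses defaults y = 36, z = 0.
Step 2: Returns 41 + 36 + 0 = 77.
Step 3: result = 77

The answer is 77.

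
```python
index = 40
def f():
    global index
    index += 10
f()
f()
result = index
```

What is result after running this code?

Step 1: index = 40.
Step 2: First f(): index = 40 + 10 = 50.
Step 3: Second f(): index = 50 + 10 = 60. result = 60

The answer is 60.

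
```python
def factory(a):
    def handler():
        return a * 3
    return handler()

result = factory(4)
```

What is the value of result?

Step 1: factory(4) binds parameter a = 4.
Step 2: handler() accesses a = 4 from enclosing scope.
Step 3: result = 4 * 3 = 12

The answer is 12.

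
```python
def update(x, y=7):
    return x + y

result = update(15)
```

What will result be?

Step 1: update(15) uses default y = 7.
Step 2: Returns 15 + 7 = 22.
Step 3: result = 22

The answer is 22.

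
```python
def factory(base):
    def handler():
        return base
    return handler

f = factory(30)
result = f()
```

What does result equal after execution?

Step 1: factory(30) creates closure capturing base = 30.
Step 2: f() returns the captured base = 30.
Step 3: result = 30

The answer is 30.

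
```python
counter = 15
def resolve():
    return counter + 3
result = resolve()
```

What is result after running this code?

Step 1: counter = 15 is defined globally.
Step 2: resolve() looks up counter from global scope = 15, then computes 15 + 3 = 18.
Step 3: result = 18

The answer is 18.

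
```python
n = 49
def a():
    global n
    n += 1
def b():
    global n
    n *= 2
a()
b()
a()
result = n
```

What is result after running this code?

Step 1: n = 49.
Step 2: a(): n = 49 + 1 = 50.
Step 3: b(): n = 50 * 2 = 100.
Step 4: a(): n = 100 + 1 = 101

The answer is 101.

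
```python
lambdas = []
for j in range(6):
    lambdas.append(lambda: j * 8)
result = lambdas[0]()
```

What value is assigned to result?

Step 1: All lambdas reference the same variable j (late binding).
Step 2: After the loop, j = 5. Every lambda returns j * 8.
Step 3: lambdas[0]() = 5 * 8 = 40

The answer is 40.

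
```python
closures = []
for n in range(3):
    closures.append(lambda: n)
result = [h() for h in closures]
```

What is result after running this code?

Step 1: All 3 lambdas share the same variable n.
Step 2: After the loop, n = 2.
Step 3: Each call returns 2. result = [2, 2, 2]

The answer is [2, 2, 2].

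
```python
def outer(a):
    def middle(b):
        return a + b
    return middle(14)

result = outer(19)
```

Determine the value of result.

Step 1: outer(19) passes a = 19.
Step 2: middle(14) has b = 14, reads a = 19 from enclosing.
Step 3: result = 19 + 14 = 33

The answer is 33.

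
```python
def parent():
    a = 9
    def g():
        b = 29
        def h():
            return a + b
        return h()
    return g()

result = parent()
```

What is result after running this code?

Step 1: parent() defines a = 9. g() defines b = 29.
Step 2: h() accesses both from enclosing scopes: a = 9, b = 29.
Step 3: result = 9 + 29 = 38

The answer is 38.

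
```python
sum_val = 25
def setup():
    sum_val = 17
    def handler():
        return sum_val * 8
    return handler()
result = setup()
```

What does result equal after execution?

Step 1: setup() shadows global sum_val with sum_val = 17.
Step 2: handler() finds sum_val = 17 in enclosing scope, computes 17 * 8 = 136.
Step 3: result = 136

The answer is 136.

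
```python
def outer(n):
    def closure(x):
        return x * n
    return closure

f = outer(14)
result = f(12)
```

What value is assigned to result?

Step 1: outer(14) creates a closure capturing n = 14.
Step 2: f(12) computes 12 * 14 = 168.
Step 3: result = 168

The answer is 168.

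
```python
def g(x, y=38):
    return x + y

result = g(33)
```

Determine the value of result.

Step 1: g(33) uses default y = 38.
Step 2: Returns 33 + 38 = 71.
Step 3: result = 71

The answer is 71.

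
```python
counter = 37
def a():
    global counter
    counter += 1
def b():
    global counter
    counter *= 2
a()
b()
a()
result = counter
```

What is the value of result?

Step 1: counter = 37.
Step 2: a(): counter = 37 + 1 = 38.
Step 3: b(): counter = 38 * 2 = 76.
Step 4: a(): counter = 76 + 1 = 77

The answer is 77.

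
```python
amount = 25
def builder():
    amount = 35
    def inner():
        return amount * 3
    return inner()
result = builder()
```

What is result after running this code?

Step 1: builder() shadows global amount with amount = 35.
Step 2: inner() finds amount = 35 in enclosing scope, computes 35 * 3 = 105.
Step 3: result = 105

The answer is 105.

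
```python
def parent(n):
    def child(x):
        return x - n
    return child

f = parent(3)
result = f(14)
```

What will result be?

Step 1: parent(3) creates a closure capturing n = 3.
Step 2: f(14) computes 14 - 3 = 11.
Step 3: result = 11

The answer is 11.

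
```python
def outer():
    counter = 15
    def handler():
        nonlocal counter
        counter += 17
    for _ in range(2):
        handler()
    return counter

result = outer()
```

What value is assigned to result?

Step 1: counter = 15.
Step 2: handler() is called 2 times in a loop, each adding 17 via nonlocal.
Step 3: counter = 15 + 17 * 2 = 49

The answer is 49.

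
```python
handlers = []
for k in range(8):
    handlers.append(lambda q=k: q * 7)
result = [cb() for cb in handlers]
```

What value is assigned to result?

Step 1: Default arg q=k captures k at each iteration.
Step 2: handlers[k] has q defaulting to k, returns k * 7.
Step 3: result = [0, 7, 14, 21, 28, 35, 42, 49]

The answer is [0, 7, 14, 21, 28, 35, 42, 49].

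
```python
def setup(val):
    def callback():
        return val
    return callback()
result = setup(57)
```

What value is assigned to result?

Step 1: setup(57) binds parameter val = 57.
Step 2: callback() looks up val in enclosing scope and finds the parameter val = 57.
Step 3: result = 57

The answer is 57.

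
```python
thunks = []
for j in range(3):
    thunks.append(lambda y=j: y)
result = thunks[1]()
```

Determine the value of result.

Step 1: Default argument y=j captures j's value at each iteration.
Step 2: thunks[1] captured y = 1 when j was 1.
Step 3: result = 1

The answer is 1.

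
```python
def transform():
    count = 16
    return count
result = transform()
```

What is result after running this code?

Step 1: transform() defines count = 16 in its local scope.
Step 2: return count finds the local variable count = 16.
Step 3: result = 16

The answer is 16.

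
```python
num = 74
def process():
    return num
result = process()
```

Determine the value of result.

Step 1: num = 74 is defined in the global scope.
Step 2: process() looks up num. No local num exists, so Python checks the global scope via LEGB rule and finds num = 74.
Step 3: result = 74

The answer is 74.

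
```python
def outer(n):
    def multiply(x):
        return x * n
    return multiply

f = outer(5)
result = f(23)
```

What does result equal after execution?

Step 1: outer(5) returns multiply closure with n = 5.
Step 2: f(23) computes 23 * 5 = 115.
Step 3: result = 115

The answer is 115.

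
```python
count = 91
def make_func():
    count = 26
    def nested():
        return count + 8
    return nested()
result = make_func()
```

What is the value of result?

Step 1: make_func() shadows global count with count = 26.
Step 2: nested() finds count = 26 in enclosing scope, computes 26 + 8 = 34.
Step 3: result = 34

The answer is 34.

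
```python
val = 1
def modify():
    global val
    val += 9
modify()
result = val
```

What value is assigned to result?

Step 1: val = 1 globally.
Step 2: modify() modifies global val: val += 9 = 10.
Step 3: result = 10

The answer is 10.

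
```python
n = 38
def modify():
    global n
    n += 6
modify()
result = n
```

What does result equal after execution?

Step 1: n = 38 globally.
Step 2: modify() modifies global n: n += 6 = 44.
Step 3: result = 44

The answer is 44.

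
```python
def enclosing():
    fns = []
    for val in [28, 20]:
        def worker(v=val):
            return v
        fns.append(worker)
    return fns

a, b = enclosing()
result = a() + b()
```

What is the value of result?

Step 1: Default argument v=val captures val at each iteration.
Step 2: a() returns 28 (captured at first iteration), b() returns 20 (captured at second).
Step 3: result = 28 + 20 = 48

The answer is 48.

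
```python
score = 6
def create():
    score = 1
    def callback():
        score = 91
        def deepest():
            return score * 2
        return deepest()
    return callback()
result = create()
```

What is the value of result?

Step 1: deepest() looks up score through LEGB: not local, finds score = 91 in enclosing callback().
Step 2: Returns 91 * 2 = 182.
Step 3: result = 182

The answer is 182.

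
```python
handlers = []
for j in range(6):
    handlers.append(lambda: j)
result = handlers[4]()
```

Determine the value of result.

Step 1: The loop creates 6 lambdas, all referencing the same variable j.
Step 2: After the loop, j = 5 (final value).
Step 3: handlers[4]() looks up j at call time and finds 5. This is the late binding gotcha. result = 5

The answer is 5.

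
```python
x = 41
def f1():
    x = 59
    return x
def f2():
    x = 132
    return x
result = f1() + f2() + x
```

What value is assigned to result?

Step 1: Each function shadows global x with its own local.
Step 2: f1() returns 59, f2() returns 132.
Step 3: Global x = 41 is unchanged. result = 59 + 132 + 41 = 232

The answer is 232.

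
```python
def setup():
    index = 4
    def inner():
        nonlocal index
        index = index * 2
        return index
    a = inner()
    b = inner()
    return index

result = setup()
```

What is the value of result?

Step 1: index starts at 4.
Step 2: First inner(): index = 4 * 2 = 8.
Step 3: Second inner(): index = 8 * 2 = 16.
Step 4: result = 16

The answer is 16.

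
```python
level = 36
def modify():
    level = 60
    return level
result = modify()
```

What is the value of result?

Step 1: Global level = 36.
Step 2: modify() creates local level = 60, shadowing the global.
Step 3: Returns local level = 60. result = 60

The answer is 60.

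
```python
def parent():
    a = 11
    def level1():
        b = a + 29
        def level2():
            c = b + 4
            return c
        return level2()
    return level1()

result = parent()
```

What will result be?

Step 1: a = 11. b = a + 29 = 40.
Step 2: c = b + 4 = 40 + 4 = 44.
Step 3: result = 44

The answer is 44.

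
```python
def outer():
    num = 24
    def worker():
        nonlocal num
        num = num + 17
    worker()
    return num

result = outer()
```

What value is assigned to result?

Step 1: outer() sets num = 24.
Step 2: worker() uses nonlocal to modify num in outer's scope: num = 24 + 17 = 41.
Step 3: outer() returns the modified num = 41

The answer is 41.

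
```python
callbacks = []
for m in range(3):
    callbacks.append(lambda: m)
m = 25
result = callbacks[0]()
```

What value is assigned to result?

Step 1: Lambdas capture the variable m by reference, not by value.
Step 2: After the loop, m is reassigned to 25.
Step 3: callbacks[0]() looks up the current m = 25. result = 25

The answer is 25.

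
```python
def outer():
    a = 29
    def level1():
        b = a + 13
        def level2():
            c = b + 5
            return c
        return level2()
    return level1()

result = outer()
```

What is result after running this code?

Step 1: a = 29. b = a + 13 = 42.
Step 2: c = b + 5 = 42 + 5 = 47.
Step 3: result = 47

The answer is 47.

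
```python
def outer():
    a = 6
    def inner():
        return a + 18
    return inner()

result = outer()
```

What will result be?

Step 1: outer() defines a = 6.
Step 2: inner() reads a = 6 from enclosing scope, returns 6 + 18 = 24.
Step 3: result = 24

The answer is 24.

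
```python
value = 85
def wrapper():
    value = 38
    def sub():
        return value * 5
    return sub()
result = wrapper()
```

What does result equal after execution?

Step 1: wrapper() shadows global value with value = 38.
Step 2: sub() finds value = 38 in enclosing scope, computes 38 * 5 = 190.
Step 3: result = 190

The answer is 190.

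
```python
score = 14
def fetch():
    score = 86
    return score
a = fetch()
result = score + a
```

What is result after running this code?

Step 1: Global score = 14. fetch() returns local score = 86.
Step 2: a = 86. Global score still = 14.
Step 3: result = 14 + 86 = 100

The answer is 100.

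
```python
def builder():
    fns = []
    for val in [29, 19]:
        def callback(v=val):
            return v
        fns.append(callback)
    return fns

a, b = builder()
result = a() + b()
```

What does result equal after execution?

Step 1: Default argument v=val captures val at each iteration.
Step 2: a() returns 29 (captured at first iteration), b() returns 19 (captured at second).
Step 3: result = 29 + 19 = 48

The answer is 48.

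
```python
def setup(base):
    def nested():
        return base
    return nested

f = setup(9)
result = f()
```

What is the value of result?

Step 1: setup(9) creates closure capturing base = 9.
Step 2: f() returns the captured base = 9.
Step 3: result = 9

The answer is 9.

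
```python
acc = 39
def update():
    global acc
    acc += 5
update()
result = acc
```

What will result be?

Step 1: acc = 39 globally.
Step 2: update() modifies global acc: acc += 5 = 44.
Step 3: result = 44

The answer is 44.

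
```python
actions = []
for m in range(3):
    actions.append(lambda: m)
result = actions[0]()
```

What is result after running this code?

Step 1: The loop creates 3 lambdas, all referencing the same variable m.
Step 2: After the loop, m = 2 (final value).
Step 3: actions[0]() looks up m at call time and finds 2. This is the late binding gotcha. result = 2

The answer is 2.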